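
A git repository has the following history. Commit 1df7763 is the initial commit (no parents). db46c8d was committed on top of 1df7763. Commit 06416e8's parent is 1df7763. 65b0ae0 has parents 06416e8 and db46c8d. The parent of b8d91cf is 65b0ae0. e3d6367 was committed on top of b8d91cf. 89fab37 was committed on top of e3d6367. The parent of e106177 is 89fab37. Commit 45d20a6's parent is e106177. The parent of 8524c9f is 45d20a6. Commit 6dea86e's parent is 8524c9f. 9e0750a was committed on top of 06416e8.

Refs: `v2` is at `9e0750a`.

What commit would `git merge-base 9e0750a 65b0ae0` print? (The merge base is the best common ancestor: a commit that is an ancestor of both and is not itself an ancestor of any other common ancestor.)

06416e8

Ancestors of 9e0750a: {06416e8, 1df7763, 9e0750a}.
Ancestors of 65b0ae0: {06416e8, 1df7763, 65b0ae0, db46c8d}.
Common ancestors: {06416e8, 1df7763}.
Among these, 06416e8 is not an ancestor of any other common ancestor — it is the merge base.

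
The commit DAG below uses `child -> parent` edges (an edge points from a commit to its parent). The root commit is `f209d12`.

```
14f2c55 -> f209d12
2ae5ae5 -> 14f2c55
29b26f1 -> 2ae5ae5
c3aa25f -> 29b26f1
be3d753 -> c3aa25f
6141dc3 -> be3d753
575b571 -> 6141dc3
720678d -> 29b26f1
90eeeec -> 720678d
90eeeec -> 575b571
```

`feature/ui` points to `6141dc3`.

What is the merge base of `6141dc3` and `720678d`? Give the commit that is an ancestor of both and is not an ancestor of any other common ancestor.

Ancestors of 6141dc3: {14f2c55, 29b26f1, 2ae5ae5, 6141dc3, be3d753, c3aa25f, f209d12}.
Ancestors of 720678d: {14f2c55, 29b26f1, 2ae5ae5, 720678d, f209d12}.
Common ancestors: {14f2c55, 29b26f1, 2ae5ae5, f209d12}.
Among these, 29b26f1 is not an ancestor of any other common ancestor — it is the merge base.

29b26f1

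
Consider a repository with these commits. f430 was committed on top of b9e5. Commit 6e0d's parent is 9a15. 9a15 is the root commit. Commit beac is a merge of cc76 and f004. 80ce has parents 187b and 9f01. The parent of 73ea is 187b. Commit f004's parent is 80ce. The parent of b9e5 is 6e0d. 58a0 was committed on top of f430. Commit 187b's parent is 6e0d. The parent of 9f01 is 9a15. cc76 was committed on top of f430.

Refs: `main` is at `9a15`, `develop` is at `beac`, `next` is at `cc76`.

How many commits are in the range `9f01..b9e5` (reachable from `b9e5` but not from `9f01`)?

Reachable from b9e5: {6e0d, 9a15, b9e5}.
Reachable from 9f01: {9a15, 9f01}.
In b9e5's history but not 9f01's: {6e0d, b9e5} — 2 commits.

2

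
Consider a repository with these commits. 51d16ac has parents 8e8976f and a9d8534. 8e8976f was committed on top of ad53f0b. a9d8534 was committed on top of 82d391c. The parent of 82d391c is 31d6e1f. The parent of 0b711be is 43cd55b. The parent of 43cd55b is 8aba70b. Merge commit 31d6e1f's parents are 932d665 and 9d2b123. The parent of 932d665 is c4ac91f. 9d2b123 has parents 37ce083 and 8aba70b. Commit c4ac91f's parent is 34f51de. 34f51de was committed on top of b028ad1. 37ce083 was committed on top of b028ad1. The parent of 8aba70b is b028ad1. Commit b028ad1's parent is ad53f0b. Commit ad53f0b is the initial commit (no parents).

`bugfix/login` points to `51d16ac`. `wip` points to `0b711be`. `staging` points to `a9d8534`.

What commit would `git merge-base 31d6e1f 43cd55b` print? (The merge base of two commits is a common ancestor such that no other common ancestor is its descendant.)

8aba70b

Ancestors of 31d6e1f: {31d6e1f, 34f51de, 37ce083, 8aba70b, 932d665, 9d2b123, ad53f0b, b028ad1, c4ac91f}.
Ancestors of 43cd55b: {43cd55b, 8aba70b, ad53f0b, b028ad1}.
Common ancestors: {8aba70b, ad53f0b, b028ad1}.
Among these, 8aba70b is not an ancestor of any other common ancestor — it is the merge base.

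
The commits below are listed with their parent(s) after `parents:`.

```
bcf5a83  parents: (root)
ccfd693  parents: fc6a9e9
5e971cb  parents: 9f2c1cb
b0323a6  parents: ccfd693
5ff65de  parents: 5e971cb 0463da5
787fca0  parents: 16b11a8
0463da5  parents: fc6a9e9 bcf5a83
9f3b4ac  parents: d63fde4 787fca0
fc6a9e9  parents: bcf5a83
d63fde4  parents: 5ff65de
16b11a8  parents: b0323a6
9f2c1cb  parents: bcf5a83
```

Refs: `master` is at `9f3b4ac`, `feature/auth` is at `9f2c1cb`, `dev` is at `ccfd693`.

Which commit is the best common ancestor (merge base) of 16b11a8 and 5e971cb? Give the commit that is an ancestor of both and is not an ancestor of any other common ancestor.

bcf5a83

Ancestors of 16b11a8: {16b11a8, b0323a6, bcf5a83, ccfd693, fc6a9e9}.
Ancestors of 5e971cb: {5e971cb, 9f2c1cb, bcf5a83}.
Common ancestors: {bcf5a83}.
The only common ancestor is bcf5a83, so it is the merge base.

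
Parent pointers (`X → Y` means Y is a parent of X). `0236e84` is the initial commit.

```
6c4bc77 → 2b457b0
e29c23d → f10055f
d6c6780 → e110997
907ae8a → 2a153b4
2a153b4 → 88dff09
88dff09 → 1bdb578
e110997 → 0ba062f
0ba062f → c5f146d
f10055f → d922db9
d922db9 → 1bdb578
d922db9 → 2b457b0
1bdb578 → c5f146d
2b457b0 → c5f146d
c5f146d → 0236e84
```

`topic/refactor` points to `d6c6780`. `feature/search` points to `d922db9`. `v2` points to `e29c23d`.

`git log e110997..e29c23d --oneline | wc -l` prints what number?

Reachable from e29c23d: {0236e84, 1bdb578, 2b457b0, c5f146d, d922db9, e29c23d, f10055f}.
Reachable from e110997: {0236e84, 0ba062f, c5f146d, e110997}.
In e29c23d's history but not e110997's: {1bdb578, 2b457b0, d922db9, e29c23d, f10055f} — 5 commits.

5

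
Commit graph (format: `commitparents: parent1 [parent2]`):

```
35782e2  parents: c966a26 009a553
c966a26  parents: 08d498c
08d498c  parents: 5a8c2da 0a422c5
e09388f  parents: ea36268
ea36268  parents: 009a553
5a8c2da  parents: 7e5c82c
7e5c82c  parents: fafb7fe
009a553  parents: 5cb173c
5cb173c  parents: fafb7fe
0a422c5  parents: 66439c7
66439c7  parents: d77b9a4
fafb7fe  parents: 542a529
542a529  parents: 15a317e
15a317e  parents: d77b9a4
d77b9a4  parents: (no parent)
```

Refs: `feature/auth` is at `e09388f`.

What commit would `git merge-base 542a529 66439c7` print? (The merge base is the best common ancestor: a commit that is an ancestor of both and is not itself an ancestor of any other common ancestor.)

Ancestors of 542a529: {15a317e, 542a529, d77b9a4}.
Ancestors of 66439c7: {66439c7, d77b9a4}.
Common ancestors: {d77b9a4}.
The only common ancestor is d77b9a4, so it is the merge base.

d77b9a4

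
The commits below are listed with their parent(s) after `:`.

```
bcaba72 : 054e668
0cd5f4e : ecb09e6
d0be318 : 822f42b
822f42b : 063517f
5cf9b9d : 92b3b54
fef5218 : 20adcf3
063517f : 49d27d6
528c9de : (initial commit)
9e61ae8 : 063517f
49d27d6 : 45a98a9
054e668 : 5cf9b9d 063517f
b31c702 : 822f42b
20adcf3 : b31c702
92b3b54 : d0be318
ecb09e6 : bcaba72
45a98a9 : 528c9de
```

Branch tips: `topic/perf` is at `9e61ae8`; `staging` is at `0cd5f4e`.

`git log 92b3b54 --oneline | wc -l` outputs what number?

Walking parent pointers from 92b3b54: reachable set = {063517f, 45a98a9, 49d27d6, 528c9de, 822f42b, 92b3b54, d0be318}.
That is 7 commits.

7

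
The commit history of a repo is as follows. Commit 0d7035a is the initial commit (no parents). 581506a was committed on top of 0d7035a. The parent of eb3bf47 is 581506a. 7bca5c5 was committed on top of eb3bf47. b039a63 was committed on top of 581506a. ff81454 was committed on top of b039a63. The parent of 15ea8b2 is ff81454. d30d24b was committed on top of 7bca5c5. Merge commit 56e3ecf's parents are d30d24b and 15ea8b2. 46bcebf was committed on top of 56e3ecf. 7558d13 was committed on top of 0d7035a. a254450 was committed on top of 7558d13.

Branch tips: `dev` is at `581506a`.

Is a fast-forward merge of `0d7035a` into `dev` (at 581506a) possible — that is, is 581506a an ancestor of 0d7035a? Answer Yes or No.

No

A fast-forward from 581506a to 0d7035a is possible iff 581506a is an ancestor of 0d7035a.
Ancestors of 0d7035a: {0d7035a}.
581506a is not among them, so fast-forward is not possible.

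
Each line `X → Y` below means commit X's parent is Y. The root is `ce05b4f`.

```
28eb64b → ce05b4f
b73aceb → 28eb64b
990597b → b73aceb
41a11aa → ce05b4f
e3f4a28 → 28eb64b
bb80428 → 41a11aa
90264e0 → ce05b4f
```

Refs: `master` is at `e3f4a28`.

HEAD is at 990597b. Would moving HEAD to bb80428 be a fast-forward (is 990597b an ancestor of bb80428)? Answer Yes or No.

A fast-forward from 990597b to bb80428 is possible iff 990597b is an ancestor of bb80428.
Ancestors of bb80428: {41a11aa, bb80428, ce05b4f}.
990597b is not among them, so fast-forward is not possible.

No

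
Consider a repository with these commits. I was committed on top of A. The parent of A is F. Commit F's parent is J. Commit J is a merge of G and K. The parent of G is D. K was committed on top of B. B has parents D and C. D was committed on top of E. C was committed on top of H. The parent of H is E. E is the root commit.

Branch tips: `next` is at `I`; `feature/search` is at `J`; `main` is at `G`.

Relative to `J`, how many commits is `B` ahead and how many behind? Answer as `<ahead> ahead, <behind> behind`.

0 ahead, 3 behind

Reachable from B: {B, C, D, E, H}.
Reachable from J: {B, C, D, E, G, H, J, K}.
Only in B's history (ahead): {} — 0.
Only in J's history (behind): {G, J, K} — 3.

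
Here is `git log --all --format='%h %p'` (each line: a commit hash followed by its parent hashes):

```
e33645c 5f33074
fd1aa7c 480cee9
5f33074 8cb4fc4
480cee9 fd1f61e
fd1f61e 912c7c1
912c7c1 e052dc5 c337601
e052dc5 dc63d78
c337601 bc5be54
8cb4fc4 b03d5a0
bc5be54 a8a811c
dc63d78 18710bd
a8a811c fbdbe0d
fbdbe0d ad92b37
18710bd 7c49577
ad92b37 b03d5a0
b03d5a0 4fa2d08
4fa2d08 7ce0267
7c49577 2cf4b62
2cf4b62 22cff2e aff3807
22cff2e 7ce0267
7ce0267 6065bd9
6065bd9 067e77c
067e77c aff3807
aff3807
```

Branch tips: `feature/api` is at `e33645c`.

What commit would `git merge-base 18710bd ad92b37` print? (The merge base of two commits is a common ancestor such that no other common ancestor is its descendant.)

Ancestors of 18710bd: {067e77c, 18710bd, 22cff2e, 2cf4b62, 6065bd9, 7c49577, 7ce0267, aff3807}.
Ancestors of ad92b37: {067e77c, 4fa2d08, 6065bd9, 7ce0267, ad92b37, aff3807, b03d5a0}.
Common ancestors: {067e77c, 6065bd9, 7ce0267, aff3807}.
Among these, 7ce0267 is not an ancestor of any other common ancestor — it is the merge base.

7ce0267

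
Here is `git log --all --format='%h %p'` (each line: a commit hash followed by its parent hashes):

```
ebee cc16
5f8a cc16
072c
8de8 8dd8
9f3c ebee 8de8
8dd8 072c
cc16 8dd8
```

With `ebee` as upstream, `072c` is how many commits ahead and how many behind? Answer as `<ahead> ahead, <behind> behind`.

Reachable from 072c: {072c}.
Reachable from ebee: {072c, 8dd8, cc16, ebee}.
Only in 072c's history (ahead): {} — 0.
Only in ebee's history (behind): {8dd8, cc16, ebee} — 3.

0 ahead, 3 behind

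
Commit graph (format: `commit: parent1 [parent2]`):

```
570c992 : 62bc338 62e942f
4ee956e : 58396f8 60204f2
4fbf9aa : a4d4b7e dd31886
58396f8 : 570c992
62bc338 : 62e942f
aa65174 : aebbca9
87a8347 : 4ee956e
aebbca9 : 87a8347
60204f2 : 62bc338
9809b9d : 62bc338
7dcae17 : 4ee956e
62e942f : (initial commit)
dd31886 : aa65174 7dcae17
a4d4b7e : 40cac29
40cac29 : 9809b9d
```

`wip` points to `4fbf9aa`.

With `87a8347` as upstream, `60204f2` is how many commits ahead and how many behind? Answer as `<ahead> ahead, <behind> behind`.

Reachable from 60204f2: {60204f2, 62bc338, 62e942f}.
Reachable from 87a8347: {4ee956e, 570c992, 58396f8, 60204f2, 62bc338, 62e942f, 87a8347}.
Only in 60204f2's history (ahead): {} — 0.
Only in 87a8347's history (behind): {4ee956e, 570c992, 58396f8, 87a8347} — 4.

0 ahead, 4 behind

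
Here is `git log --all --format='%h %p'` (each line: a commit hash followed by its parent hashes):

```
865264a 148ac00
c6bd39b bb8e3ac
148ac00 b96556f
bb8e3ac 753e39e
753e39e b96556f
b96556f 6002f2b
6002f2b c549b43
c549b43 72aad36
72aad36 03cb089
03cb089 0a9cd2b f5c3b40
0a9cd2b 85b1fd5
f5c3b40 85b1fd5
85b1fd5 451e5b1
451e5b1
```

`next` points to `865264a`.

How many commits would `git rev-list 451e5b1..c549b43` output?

6

Reachable from c549b43: {03cb089, 0a9cd2b, 451e5b1, 72aad36, 85b1fd5, c549b43, f5c3b40}.
Reachable from 451e5b1: {451e5b1}.
In c549b43's history but not 451e5b1's: {03cb089, 0a9cd2b, 72aad36, 85b1fd5, c549b43, f5c3b40} — 6 commits.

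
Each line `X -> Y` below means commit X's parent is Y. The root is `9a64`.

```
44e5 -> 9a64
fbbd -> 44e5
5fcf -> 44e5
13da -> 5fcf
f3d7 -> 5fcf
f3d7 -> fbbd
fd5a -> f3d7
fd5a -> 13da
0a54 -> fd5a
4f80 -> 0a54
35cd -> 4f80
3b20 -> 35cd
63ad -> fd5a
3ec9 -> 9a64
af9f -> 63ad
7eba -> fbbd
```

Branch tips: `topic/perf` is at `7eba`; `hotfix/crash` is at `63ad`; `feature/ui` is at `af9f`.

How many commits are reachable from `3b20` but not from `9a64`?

Reachable from 3b20: {0a54, 13da, 35cd, 3b20, 44e5, 4f80, 5fcf, 9a64, f3d7, fbbd, fd5a}.
Reachable from 9a64: {9a64}.
In 3b20's history but not 9a64's: {0a54, 13da, 35cd, 3b20, 44e5, 4f80, 5fcf, f3d7, fbbd, fd5a} — 10 commits.

10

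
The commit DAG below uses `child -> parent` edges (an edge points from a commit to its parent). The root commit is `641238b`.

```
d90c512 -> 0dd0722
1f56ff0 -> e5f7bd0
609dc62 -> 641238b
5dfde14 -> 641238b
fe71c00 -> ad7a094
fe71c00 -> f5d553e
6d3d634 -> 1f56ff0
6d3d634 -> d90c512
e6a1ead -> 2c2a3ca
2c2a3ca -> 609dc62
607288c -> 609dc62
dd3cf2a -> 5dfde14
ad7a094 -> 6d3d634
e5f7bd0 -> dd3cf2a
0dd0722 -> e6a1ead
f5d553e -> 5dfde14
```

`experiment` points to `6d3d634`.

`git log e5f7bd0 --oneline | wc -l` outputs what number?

Walking parent pointers from e5f7bd0: reachable set = {5dfde14, 641238b, dd3cf2a, e5f7bd0}.
That is 4 commits.

4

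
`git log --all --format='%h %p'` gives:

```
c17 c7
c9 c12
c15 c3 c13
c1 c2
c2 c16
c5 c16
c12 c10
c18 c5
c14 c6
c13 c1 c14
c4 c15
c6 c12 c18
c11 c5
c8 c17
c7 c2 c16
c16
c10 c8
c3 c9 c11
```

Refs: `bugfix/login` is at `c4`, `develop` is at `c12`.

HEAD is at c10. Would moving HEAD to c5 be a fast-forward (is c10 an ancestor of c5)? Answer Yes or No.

No

A fast-forward from c10 to c5 is possible iff c10 is an ancestor of c5.
Ancestors of c5: {c16, c5}.
c10 is not among them, so fast-forward is not possible.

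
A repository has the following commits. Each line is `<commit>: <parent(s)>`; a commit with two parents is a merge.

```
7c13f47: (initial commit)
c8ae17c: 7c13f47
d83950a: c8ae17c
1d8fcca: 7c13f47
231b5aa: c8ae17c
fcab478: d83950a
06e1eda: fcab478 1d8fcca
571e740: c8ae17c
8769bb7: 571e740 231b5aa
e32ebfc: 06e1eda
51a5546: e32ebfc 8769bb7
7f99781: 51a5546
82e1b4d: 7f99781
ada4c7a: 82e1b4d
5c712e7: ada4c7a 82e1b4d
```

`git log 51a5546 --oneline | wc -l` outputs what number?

Walking parent pointers from 51a5546: reachable set = {06e1eda, 1d8fcca, 231b5aa, 51a5546, 571e740, 7c13f47, 8769bb7, c8ae17c, d83950a, e32ebfc, fcab478}.
That is 11 commits.

11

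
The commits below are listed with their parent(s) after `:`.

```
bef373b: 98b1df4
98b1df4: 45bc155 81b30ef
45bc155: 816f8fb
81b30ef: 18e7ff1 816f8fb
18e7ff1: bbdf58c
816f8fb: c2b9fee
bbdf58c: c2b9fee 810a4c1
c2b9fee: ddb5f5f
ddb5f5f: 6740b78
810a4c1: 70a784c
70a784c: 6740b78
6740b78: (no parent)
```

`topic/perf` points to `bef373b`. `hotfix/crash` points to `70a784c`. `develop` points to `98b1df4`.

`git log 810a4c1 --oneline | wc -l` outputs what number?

3

Walking parent pointers from 810a4c1: reachable set = {6740b78, 70a784c, 810a4c1}.
That is 3 commits.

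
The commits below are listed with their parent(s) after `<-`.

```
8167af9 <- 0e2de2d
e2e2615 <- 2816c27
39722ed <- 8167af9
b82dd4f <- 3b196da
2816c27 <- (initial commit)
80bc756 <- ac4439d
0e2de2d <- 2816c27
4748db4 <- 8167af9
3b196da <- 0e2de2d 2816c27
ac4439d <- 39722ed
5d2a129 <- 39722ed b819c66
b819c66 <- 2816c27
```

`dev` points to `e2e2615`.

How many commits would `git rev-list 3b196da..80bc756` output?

Reachable from 80bc756: {0e2de2d, 2816c27, 39722ed, 80bc756, 8167af9, ac4439d}.
Reachable from 3b196da: {0e2de2d, 2816c27, 3b196da}.
In 80bc756's history but not 3b196da's: {39722ed, 80bc756, 8167af9, ac4439d} — 4 commits.

4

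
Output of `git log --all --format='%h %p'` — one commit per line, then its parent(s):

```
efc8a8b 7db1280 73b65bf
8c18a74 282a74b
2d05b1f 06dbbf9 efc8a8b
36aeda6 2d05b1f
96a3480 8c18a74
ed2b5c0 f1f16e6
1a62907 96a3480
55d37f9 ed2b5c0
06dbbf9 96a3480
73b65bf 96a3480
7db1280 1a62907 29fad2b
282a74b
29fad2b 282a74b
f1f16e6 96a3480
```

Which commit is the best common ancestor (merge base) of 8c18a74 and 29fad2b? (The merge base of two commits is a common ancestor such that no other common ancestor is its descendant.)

282a74b

Ancestors of 8c18a74: {282a74b, 8c18a74}.
Ancestors of 29fad2b: {282a74b, 29fad2b}.
Common ancestors: {282a74b}.
The only common ancestor is 282a74b, so it is the merge base.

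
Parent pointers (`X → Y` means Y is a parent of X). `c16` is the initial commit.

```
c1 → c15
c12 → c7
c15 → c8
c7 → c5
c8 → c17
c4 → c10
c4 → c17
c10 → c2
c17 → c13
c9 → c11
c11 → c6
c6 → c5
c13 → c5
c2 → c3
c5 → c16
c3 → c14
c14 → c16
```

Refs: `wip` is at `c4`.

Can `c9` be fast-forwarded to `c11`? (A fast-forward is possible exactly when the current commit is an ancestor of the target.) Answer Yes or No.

A fast-forward from c9 to c11 is possible iff c9 is an ancestor of c11.
Ancestors of c11: {c11, c16, c5, c6}.
c9 is not among them, so fast-forward is not possible.

No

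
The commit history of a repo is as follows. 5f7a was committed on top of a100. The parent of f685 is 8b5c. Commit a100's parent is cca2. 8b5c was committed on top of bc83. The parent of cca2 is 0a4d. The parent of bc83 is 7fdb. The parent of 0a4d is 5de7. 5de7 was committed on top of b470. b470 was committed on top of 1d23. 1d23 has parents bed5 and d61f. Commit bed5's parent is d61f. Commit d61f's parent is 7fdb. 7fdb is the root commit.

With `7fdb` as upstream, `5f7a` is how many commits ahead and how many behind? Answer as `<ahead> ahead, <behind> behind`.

Reachable from 5f7a: {0a4d, 1d23, 5de7, 5f7a, 7fdb, a100, b470, bed5, cca2, d61f}.
Reachable from 7fdb: {7fdb}.
Only in 5f7a's history (ahead): {0a4d, 1d23, 5de7, 5f7a, a100, b470, bed5, cca2, d61f} — 9.
Only in 7fdb's history (behind): {} — 0.

9 ahead, 0 behind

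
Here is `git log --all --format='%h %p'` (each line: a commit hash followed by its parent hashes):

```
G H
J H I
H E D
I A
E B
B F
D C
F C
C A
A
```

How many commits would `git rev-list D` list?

Walking parent pointers from D: reachable set = {A, C, D}.
That is 3 commits.

3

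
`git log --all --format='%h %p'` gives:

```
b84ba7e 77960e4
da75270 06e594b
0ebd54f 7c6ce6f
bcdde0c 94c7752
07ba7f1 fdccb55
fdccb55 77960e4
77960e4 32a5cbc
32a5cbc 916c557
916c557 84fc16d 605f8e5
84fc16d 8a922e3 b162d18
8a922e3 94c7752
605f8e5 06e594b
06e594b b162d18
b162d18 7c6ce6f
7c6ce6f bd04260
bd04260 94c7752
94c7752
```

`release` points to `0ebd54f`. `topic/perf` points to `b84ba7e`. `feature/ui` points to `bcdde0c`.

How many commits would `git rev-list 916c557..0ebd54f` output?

1

Reachable from 0ebd54f: {0ebd54f, 7c6ce6f, 94c7752, bd04260}.
Reachable from 916c557: {06e594b, 605f8e5, 7c6ce6f, 84fc16d, 8a922e3, 916c557, 94c7752, b162d18, bd04260}.
In 0ebd54f's history but not 916c557's: {0ebd54f} — 1 commit.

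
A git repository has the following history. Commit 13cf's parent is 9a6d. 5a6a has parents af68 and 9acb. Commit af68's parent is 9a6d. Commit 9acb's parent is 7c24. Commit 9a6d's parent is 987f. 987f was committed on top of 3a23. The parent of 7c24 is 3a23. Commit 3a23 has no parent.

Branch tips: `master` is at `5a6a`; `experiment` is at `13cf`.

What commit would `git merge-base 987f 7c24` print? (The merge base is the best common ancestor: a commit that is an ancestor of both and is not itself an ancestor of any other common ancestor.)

3a23

Ancestors of 987f: {3a23, 987f}.
Ancestors of 7c24: {3a23, 7c24}.
Common ancestors: {3a23}.
The only common ancestor is 3a23, so it is the merge base.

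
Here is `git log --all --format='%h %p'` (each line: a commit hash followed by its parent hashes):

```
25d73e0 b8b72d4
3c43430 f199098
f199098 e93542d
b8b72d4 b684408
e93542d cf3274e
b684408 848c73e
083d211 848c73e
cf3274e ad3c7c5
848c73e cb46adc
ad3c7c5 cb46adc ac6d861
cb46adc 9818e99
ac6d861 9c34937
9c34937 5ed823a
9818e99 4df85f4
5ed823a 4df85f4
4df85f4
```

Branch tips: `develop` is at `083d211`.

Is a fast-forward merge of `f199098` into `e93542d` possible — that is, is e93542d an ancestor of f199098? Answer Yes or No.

A fast-forward from e93542d to f199098 is possible iff e93542d is an ancestor of f199098.
Ancestors of f199098: {4df85f4, 5ed823a, 9818e99, 9c34937, ac6d861, ad3c7c5, cb46adc, cf3274e, e93542d, f199098}.
e93542d is among them, so fast-forward is possible.

Yes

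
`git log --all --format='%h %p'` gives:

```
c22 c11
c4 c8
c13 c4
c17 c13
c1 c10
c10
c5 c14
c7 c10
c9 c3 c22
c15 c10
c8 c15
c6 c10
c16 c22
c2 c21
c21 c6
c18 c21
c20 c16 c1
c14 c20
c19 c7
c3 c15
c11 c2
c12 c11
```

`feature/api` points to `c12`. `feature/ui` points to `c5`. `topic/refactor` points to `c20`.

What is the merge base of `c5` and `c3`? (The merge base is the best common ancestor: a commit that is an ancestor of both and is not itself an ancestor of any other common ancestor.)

Ancestors of c5: {c1, c10, c11, c14, c16, c2, c20, c21, c22, c5, c6}.
Ancestors of c3: {c10, c15, c3}.
Common ancestors: {c10}.
The only common ancestor is c10, so it is the merge base.

c10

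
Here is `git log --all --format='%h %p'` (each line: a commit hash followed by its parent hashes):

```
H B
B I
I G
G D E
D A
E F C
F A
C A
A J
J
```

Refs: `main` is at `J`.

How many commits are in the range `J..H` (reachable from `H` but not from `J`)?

Reachable from H: {A, B, C, D, E, F, G, H, I, J}.
Reachable from J: {J}.
In H's history but not J's: {A, B, C, D, E, F, G, H, I} — 9 commits.

9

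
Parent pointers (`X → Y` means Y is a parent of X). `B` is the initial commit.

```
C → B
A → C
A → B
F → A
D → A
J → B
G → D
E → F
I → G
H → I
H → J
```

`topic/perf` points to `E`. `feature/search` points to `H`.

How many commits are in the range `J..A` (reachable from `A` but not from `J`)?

Reachable from A: {A, B, C}.
Reachable from J: {B, J}.
In A's history but not J's: {A, C} — 2 commits.

2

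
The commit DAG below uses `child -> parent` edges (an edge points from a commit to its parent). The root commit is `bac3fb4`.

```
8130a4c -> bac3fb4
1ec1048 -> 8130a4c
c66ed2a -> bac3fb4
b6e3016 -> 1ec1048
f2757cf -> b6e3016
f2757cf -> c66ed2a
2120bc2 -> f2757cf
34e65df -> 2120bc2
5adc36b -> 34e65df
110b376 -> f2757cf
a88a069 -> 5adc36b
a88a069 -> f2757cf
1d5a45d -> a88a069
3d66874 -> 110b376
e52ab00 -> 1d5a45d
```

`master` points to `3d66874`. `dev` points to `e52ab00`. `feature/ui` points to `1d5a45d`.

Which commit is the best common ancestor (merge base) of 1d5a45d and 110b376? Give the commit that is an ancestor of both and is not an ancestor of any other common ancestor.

Ancestors of 1d5a45d: {1d5a45d, 1ec1048, 2120bc2, 34e65df, 5adc36b, 8130a4c, a88a069, b6e3016, bac3fb4, c66ed2a, f2757cf}.
Ancestors of 110b376: {110b376, 1ec1048, 8130a4c, b6e3016, bac3fb4, c66ed2a, f2757cf}.
Common ancestors: {1ec1048, 8130a4c, b6e3016, bac3fb4, c66ed2a, f2757cf}.
Among these, f2757cf is not an ancestor of any other common ancestor — it is the merge base.

f2757cf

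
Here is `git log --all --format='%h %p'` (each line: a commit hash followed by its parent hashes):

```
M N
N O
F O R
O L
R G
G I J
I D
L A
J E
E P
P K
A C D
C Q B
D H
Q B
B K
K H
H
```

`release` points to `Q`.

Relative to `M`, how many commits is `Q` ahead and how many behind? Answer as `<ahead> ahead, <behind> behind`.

0 ahead, 7 behind

Reachable from Q: {B, H, K, Q}.
Reachable from M: {A, B, C, D, H, K, L, M, N, O, Q}.
Only in Q's history (ahead): {} — 0.
Only in M's history (behind): {A, C, D, L, M, N, O} — 7.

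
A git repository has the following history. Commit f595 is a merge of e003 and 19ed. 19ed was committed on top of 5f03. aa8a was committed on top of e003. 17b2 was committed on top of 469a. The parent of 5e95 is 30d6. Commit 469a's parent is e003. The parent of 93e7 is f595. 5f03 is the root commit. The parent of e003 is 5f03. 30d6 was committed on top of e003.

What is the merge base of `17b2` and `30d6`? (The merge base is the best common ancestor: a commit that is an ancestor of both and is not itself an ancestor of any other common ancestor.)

e003

Ancestors of 17b2: {17b2, 469a, 5f03, e003}.
Ancestors of 30d6: {30d6, 5f03, e003}.
Common ancestors: {5f03, e003}.
Among these, e003 is not an ancestor of any other common ancestor — it is the merge base.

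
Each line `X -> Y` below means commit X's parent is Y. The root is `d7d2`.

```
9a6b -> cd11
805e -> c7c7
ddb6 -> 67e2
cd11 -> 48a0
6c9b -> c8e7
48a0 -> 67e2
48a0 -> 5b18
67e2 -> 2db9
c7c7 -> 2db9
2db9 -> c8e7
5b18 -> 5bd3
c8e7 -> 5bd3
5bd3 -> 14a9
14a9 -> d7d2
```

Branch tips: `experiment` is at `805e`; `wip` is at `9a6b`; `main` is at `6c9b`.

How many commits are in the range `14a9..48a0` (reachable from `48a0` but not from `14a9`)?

6

Reachable from 48a0: {14a9, 2db9, 48a0, 5b18, 5bd3, 67e2, c8e7, d7d2}.
Reachable from 14a9: {14a9, d7d2}.
In 48a0's history but not 14a9's: {2db9, 48a0, 5b18, 5bd3, 67e2, c8e7} — 6 commits.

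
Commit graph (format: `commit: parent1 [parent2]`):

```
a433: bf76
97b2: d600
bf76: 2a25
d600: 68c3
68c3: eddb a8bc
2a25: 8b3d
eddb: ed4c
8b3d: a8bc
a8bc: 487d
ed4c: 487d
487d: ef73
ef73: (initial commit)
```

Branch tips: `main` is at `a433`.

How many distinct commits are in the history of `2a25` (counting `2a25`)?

Walking parent pointers from 2a25: reachable set = {2a25, 487d, 8b3d, a8bc, ef73}.
That is 5 commits.

5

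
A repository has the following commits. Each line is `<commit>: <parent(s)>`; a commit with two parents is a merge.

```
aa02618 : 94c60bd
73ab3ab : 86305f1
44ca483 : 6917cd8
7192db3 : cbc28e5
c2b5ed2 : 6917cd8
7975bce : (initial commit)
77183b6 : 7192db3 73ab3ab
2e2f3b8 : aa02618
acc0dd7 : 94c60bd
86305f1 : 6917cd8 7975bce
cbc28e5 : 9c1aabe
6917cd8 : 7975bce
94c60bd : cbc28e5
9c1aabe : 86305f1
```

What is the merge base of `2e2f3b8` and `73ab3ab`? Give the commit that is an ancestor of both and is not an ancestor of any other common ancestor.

86305f1

Ancestors of 2e2f3b8: {2e2f3b8, 6917cd8, 7975bce, 86305f1, 94c60bd, 9c1aabe, aa02618, cbc28e5}.
Ancestors of 73ab3ab: {6917cd8, 73ab3ab, 7975bce, 86305f1}.
Common ancestors: {6917cd8, 7975bce, 86305f1}.
Among these, 86305f1 is not an ancestor of any other common ancestor — it is the merge base.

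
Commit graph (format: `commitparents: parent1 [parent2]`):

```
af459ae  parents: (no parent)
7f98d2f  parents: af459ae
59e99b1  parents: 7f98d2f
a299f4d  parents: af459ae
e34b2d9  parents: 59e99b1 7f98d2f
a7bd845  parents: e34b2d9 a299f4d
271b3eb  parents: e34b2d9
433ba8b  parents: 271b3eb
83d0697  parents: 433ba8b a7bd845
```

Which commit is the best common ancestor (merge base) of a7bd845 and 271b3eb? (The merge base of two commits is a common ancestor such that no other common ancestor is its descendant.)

Ancestors of a7bd845: {59e99b1, 7f98d2f, a299f4d, a7bd845, af459ae, e34b2d9}.
Ancestors of 271b3eb: {271b3eb, 59e99b1, 7f98d2f, af459ae, e34b2d9}.
Common ancestors: {59e99b1, 7f98d2f, af459ae, e34b2d9}.
Among these, e34b2d9 is not an ancestor of any other common ancestor — it is the merge base.

e34b2d9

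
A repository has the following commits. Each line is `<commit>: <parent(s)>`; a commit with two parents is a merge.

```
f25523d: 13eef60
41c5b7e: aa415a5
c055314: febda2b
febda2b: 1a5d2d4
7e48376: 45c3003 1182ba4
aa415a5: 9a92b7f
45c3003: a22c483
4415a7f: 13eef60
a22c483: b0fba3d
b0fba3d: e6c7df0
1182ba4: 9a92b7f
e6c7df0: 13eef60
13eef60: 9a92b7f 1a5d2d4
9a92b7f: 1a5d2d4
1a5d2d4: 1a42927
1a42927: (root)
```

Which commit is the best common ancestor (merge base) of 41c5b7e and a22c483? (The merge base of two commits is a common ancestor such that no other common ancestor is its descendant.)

Ancestors of 41c5b7e: {1a42927, 1a5d2d4, 41c5b7e, 9a92b7f, aa415a5}.
Ancestors of a22c483: {13eef60, 1a42927, 1a5d2d4, 9a92b7f, a22c483, b0fba3d, e6c7df0}.
Common ancestors: {1a42927, 1a5d2d4, 9a92b7f}.
Among these, 9a92b7f is not an ancestor of any other common ancestor — it is the merge base.

9a92b7f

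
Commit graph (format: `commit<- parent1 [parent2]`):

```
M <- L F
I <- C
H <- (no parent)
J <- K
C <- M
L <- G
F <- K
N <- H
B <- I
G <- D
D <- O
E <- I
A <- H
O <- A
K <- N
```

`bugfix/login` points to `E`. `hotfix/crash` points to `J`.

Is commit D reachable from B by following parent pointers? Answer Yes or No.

Yes

Ancestors of B (commits reachable by following parents): {A, B, C, D, F, G, H, I, K, L, M, N, O}.
D is in that set, so it is an ancestor of B.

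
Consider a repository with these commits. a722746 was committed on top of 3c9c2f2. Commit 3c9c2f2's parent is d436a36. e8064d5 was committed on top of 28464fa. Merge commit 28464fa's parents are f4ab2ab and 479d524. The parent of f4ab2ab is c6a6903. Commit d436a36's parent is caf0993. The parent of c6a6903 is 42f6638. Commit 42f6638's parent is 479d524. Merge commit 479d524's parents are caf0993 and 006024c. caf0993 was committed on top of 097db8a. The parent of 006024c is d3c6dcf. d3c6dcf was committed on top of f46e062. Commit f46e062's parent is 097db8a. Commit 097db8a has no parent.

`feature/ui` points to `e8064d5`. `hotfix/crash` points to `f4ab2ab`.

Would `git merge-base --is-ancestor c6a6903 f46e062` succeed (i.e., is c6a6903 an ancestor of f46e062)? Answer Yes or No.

No

Ancestors of f46e062: {097db8a, f46e062}.
c6a6903 is not in that set, so it is not an ancestor of f46e062.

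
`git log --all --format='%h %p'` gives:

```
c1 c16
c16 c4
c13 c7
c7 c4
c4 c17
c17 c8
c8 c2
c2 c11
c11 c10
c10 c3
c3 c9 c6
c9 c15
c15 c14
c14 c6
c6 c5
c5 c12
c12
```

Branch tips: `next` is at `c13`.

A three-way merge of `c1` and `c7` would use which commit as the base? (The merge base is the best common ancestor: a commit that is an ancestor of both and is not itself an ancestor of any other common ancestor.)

Ancestors of c1: {c1, c10, c11, c12, c14, c15, c16, c17, c2, c3, c4, c5, c6, c8, c9}.
Ancestors of c7: {c10, c11, c12, c14, c15, c17, c2, c3, c4, c5, c6, c7, c8, c9}.
Common ancestors: {c10, c11, c12, c14, c15, c17, c2, c3, c4, c5, c6, c8, c9}.
Among these, c4 is not an ancestor of any other common ancestor — it is the merge base.

c4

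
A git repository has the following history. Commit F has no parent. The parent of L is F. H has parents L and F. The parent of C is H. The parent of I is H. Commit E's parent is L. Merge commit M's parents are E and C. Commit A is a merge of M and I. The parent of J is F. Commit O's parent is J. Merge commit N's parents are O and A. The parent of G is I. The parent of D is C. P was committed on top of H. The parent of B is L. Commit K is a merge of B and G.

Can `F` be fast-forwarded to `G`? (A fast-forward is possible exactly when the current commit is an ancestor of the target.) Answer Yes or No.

Yes

A fast-forward from F to G is possible iff F is an ancestor of G.
Ancestors of G: {F, G, H, I, L}.
F is among them, so fast-forward is possible.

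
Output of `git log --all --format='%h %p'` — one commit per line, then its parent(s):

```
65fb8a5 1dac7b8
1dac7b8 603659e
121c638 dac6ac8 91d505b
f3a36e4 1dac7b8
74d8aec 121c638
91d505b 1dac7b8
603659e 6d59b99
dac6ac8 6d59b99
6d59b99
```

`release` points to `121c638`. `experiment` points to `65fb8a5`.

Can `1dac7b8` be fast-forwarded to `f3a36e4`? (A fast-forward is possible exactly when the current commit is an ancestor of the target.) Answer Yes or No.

A fast-forward from 1dac7b8 to f3a36e4 is possible iff 1dac7b8 is an ancestor of f3a36e4.
Ancestors of f3a36e4: {1dac7b8, 603659e, 6d59b99, f3a36e4}.
1dac7b8 is among them, so fast-forward is possible.

Yes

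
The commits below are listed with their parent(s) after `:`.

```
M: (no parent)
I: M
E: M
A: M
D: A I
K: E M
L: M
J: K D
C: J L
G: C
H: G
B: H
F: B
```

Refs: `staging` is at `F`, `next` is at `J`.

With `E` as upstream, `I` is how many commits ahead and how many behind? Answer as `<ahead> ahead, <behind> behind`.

1 ahead, 1 behind

Reachable from I: {I, M}.
Reachable from E: {E, M}.
Only in I's history (ahead): {I} — 1.
Only in E's history (behind): {E} — 1.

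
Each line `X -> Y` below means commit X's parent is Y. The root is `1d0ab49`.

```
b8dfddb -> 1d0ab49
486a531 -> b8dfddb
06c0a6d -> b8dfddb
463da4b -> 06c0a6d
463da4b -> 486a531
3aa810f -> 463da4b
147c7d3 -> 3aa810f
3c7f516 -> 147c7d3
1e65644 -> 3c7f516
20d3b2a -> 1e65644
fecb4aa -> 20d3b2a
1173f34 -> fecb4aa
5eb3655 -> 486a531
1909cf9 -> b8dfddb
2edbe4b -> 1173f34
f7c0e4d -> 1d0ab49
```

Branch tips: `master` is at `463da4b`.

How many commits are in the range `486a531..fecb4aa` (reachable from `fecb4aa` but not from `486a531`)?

8

Reachable from fecb4aa: {06c0a6d, 147c7d3, 1d0ab49, 1e65644, 20d3b2a, 3aa810f, 3c7f516, 463da4b, 486a531, b8dfddb, fecb4aa}.
Reachable from 486a531: {1d0ab49, 486a531, b8dfddb}.
In fecb4aa's history but not 486a531's: {06c0a6d, 147c7d3, 1e65644, 20d3b2a, 3aa810f, 3c7f516, 463da4b, fecb4aa} — 8 commits.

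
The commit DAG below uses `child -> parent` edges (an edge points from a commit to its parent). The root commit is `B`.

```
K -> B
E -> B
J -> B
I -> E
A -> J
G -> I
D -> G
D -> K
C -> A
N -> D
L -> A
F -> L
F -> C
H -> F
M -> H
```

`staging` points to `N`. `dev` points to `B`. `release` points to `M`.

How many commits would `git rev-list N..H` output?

6

Reachable from H: {A, B, C, F, H, J, L}.
Reachable from N: {B, D, E, G, I, K, N}.
In H's history but not N's: {A, C, F, H, J, L} — 6 commits.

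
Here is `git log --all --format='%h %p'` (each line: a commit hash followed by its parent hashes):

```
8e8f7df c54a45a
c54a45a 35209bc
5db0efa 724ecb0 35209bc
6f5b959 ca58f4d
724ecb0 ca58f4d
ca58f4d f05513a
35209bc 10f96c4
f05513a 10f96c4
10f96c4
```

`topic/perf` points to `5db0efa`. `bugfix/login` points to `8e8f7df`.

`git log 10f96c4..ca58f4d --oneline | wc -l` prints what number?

2

Reachable from ca58f4d: {10f96c4, ca58f4d, f05513a}.
Reachable from 10f96c4: {10f96c4}.
In ca58f4d's history but not 10f96c4's: {ca58f4d, f05513a} — 2 commits.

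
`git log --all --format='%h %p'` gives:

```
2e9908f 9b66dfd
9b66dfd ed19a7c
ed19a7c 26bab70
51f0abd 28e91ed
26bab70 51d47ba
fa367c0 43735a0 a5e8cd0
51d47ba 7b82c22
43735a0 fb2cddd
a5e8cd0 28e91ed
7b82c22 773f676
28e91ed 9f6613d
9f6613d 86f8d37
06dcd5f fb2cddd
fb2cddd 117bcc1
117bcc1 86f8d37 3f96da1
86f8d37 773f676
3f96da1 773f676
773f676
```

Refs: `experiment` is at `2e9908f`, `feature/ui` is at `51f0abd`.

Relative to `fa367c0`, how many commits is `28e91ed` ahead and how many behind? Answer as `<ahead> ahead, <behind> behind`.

0 ahead, 6 behind

Reachable from 28e91ed: {28e91ed, 773f676, 86f8d37, 9f6613d}.
Reachable from fa367c0: {117bcc1, 28e91ed, 3f96da1, 43735a0, 773f676, 86f8d37, 9f6613d, a5e8cd0, fa367c0, fb2cddd}.
Only in 28e91ed's history (ahead): {} — 0.
Only in fa367c0's history (behind): {117bcc1, 3f96da1, 43735a0, a5e8cd0, fa367c0, fb2cddd} — 6.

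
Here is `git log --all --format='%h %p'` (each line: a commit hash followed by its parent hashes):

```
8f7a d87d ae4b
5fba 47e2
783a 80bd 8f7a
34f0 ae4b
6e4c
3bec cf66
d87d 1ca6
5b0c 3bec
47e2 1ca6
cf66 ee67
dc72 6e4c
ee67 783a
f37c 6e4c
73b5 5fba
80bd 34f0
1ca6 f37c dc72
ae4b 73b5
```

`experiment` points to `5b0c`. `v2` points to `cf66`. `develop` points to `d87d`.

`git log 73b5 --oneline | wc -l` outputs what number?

Walking parent pointers from 73b5: reachable set = {1ca6, 47e2, 5fba, 6e4c, 73b5, dc72, f37c}.
That is 7 commits.

7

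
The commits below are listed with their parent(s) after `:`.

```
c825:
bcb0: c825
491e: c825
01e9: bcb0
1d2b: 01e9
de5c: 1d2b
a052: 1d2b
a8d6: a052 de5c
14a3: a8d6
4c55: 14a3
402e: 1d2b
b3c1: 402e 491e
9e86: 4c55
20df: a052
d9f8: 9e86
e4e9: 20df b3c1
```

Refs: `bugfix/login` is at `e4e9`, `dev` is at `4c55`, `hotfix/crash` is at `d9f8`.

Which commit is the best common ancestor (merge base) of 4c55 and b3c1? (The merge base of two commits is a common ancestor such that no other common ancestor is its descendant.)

1d2b

Ancestors of 4c55: {01e9, 14a3, 1d2b, 4c55, a052, a8d6, bcb0, c825, de5c}.
Ancestors of b3c1: {01e9, 1d2b, 402e, 491e, b3c1, bcb0, c825}.
Common ancestors: {01e9, 1d2b, bcb0, c825}.
Among these, 1d2b is not an ancestor of any other common ancestor — it is the merge base.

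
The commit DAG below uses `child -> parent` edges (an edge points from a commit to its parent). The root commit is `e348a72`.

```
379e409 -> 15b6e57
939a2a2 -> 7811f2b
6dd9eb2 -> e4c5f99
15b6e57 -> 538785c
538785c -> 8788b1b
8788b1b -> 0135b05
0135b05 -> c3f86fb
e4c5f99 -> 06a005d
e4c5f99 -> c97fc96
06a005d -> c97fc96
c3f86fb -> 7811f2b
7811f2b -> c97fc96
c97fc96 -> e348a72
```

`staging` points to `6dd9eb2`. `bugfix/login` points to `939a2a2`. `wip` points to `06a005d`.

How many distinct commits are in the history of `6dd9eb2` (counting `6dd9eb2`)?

Walking parent pointers from 6dd9eb2: reachable set = {06a005d, 6dd9eb2, c97fc96, e348a72, e4c5f99}.
That is 5 commits.

5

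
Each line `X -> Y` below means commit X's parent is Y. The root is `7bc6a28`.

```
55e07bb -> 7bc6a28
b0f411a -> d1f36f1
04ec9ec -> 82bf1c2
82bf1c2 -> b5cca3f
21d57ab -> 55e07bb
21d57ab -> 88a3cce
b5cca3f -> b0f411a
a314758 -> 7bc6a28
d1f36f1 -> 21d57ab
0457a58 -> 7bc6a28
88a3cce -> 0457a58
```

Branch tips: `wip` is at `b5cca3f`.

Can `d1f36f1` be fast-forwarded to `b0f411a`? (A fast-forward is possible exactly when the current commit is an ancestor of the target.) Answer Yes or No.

A fast-forward from d1f36f1 to b0f411a is possible iff d1f36f1 is an ancestor of b0f411a.
Ancestors of b0f411a: {0457a58, 21d57ab, 55e07bb, 7bc6a28, 88a3cce, b0f411a, d1f36f1}.
d1f36f1 is among them, so fast-forward is possible.

Yes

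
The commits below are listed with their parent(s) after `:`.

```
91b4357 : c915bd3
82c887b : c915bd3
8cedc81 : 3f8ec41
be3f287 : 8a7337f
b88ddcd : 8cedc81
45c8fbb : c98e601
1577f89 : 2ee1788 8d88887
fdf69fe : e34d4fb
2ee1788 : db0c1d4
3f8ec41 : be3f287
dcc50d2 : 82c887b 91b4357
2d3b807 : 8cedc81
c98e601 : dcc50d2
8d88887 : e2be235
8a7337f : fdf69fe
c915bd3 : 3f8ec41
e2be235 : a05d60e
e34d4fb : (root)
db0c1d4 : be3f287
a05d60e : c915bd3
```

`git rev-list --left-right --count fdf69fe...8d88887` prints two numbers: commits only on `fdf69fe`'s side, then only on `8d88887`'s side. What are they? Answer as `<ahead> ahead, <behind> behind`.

0 ahead, 7 behind

Reachable from fdf69fe: {e34d4fb, fdf69fe}.
Reachable from 8d88887: {3f8ec41, 8a7337f, 8d88887, a05d60e, be3f287, c915bd3, e2be235, e34d4fb, fdf69fe}.
Only in fdf69fe's history (ahead): {} — 0.
Only in 8d88887's history (behind): {3f8ec41, 8a7337f, 8d88887, a05d60e, be3f287, c915bd3, e2be235} — 7.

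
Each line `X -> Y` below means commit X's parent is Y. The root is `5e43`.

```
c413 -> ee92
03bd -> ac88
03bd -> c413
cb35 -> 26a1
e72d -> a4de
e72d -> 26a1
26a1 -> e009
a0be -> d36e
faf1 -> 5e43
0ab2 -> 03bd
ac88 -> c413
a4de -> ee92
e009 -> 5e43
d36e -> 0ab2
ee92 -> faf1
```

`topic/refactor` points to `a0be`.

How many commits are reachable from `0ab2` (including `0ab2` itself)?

Walking parent pointers from 0ab2: reachable set = {03bd, 0ab2, 5e43, ac88, c413, ee92, faf1}.
That is 7 commits.

7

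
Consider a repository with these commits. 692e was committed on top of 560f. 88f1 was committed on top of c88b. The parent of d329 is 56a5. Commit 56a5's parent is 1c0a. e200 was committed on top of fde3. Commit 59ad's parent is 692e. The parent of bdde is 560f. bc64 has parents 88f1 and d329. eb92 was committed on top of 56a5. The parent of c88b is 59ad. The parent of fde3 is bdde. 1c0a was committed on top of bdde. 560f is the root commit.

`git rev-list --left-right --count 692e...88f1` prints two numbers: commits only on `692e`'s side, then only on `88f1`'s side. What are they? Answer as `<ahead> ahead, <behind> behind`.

Reachable from 692e: {560f, 692e}.
Reachable from 88f1: {560f, 59ad, 692e, 88f1, c88b}.
Only in 692e's history (ahead): {} — 0.
Only in 88f1's history (behind): {59ad, 88f1, c88b} — 3.

0 ahead, 3 behind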